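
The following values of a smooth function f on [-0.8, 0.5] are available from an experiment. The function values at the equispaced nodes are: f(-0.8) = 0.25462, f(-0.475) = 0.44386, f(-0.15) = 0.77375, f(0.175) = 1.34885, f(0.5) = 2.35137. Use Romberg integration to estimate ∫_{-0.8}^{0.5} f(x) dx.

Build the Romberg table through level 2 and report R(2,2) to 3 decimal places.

1.226

R(0,0) (trapezoid, 1 panel, h=1.3000): 1.69389
R(1,0) (trapezoid, 2 panels, h=0.6500): 1.34988
R(2,0) (trapezoid, 4 panels, h=0.3250): 1.25757
R(1,1) = 1.34988 + (1.34988 − 1.69389)/3 = 1.23521
R(2,1) = 1.25757 + (1.25757 − 1.34988)/3 = 1.22680
R(2,2) = 1.22680 + (1.22680 − 1.23521)/15 = 1.22624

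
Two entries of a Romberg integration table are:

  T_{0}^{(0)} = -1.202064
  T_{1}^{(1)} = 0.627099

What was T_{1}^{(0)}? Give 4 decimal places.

From T_{1}^{(1)} = (4·T_{1}^{(0)} − T_{0}^{(0)})/3, solve for T_{1}^{(0)}:
4·T_{1}^{(0)} = 3·0.627099 + (-1.202064) = 0.679233
T_{1}^{(0)} = 0.169808

0.1698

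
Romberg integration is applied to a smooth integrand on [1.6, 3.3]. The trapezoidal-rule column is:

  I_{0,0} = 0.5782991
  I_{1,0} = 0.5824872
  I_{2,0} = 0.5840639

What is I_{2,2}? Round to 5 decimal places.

0.58464

I_{1,1} = 0.5824872 + (0.5824872 − 0.5782991)/3 = 0.5838832
I_{2,1} = 0.5840639 + (0.5840639 − 0.5824872)/3 = 0.5845895
I_{2,2} = (16·0.5845895 − 0.5838832) / 15 = 0.5846366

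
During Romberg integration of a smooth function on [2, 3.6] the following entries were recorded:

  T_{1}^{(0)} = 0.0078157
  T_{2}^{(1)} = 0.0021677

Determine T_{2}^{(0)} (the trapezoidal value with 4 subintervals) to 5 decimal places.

From T_{2}^{(1)} = (4·T_{2}^{(0)} − T_{1}^{(0)})/3, solve for T_{2}^{(0)}:
4·T_{2}^{(0)} = 3·0.0021677 + 0.0078157 = 0.0143188
T_{2}^{(0)} = 0.0035797

0.00358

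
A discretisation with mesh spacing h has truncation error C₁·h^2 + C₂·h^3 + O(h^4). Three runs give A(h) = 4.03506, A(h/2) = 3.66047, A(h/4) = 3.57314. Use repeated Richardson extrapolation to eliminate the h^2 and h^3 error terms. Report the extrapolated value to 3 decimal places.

3.545

First eliminate the h^2 term (factor 2^2 = 4):
  B₁ = (4·3.66047 − 4.03506)/3 = 3.53561
  B₂ = (4·3.57314 − 3.66047)/3 = 3.54403
Then eliminate the h^3 term (factor 2^3 = 8):
  (8·3.54403 − 3.53561)/7 = 3.54523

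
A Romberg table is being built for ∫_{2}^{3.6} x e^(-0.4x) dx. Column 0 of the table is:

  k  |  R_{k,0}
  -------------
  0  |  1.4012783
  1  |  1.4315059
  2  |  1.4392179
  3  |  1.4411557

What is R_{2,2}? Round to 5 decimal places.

Richardson extrapolation on the trapezoidal column (denominator 4−1=3):
R_{1,1} = (4·1.4315059 − 1.4012783) / 3 = 1.4415818
R_{2,1} = 1.4392179 + (1.4392179 − 1.4315059)/3 = 1.4417886
R_{2,2} = (16·1.4417886 − 1.4415818) / 15 = 1.4418024
(Column j=1 coincides with Simpson's rule on the same nodes.)

1.44180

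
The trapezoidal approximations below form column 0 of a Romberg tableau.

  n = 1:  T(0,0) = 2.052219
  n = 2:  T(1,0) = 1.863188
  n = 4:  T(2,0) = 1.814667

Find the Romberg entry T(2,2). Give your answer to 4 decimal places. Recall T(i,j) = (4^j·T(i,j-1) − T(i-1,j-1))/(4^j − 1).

1.7984

Richardson extrapolation on the trapezoidal column (denominator 4−1=3):
T(1,1) = (4·1.863188 − 2.052219) / 3 = 1.800178
T(2,1) = (4·1.814667 − 1.863188) / 3 = 1.798493
T(2,2) = 1.798493 + (1.798493 − 1.800178)/15 = 1.798381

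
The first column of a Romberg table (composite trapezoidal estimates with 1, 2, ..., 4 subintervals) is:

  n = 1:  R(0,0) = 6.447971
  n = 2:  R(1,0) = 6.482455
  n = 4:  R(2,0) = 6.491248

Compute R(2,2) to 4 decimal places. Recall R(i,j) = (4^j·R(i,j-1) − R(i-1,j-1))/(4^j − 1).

Richardson extrapolation on the trapezoidal column (denominator 4−1=3):
R(1,1) = 6.482455 + (6.482455 − 6.447971)/3 = 6.493950
R(2,1) = 6.491248 + (6.491248 − 6.482455)/3 = 6.494179
R(2,2) = 6.494179 + (6.494179 − 6.493950)/15 = 6.494194

6.4942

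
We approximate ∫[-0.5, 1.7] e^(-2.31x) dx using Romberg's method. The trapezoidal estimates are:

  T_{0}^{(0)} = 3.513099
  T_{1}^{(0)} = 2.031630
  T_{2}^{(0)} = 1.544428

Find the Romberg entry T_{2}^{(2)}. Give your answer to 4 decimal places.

T_{1}^{(1)} = 2.031630 + (2.031630 − 3.513099)/3 = 1.537807
T_{2}^{(1)} = 1.544428 + (1.544428 − 2.031630)/3 = 1.382027
T_{2}^{(2)} = (16·1.382027 − 1.537807) / 15 = 1.371642
(Column j=1 coincides with Simpson's rule on the same nodes.)

1.3716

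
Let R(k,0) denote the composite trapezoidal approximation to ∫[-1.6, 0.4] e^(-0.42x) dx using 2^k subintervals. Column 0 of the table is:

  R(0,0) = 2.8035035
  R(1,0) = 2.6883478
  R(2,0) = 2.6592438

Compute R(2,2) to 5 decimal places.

2.64951

R(1,1) = 2.6883478 + (2.6883478 − 2.8035035)/3 = 2.6499626
R(2,1) = (4·2.6592438 − 2.6883478) / 3 = 2.6495425
R(2,2) = 2.6495425 + (2.6495425 − 2.6499626)/15 = 2.6495145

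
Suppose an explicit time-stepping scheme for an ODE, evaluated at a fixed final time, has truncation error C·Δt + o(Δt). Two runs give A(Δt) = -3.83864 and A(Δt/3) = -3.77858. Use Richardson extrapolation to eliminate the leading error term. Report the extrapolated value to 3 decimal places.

-3.749

Extrapolated value = (3·A(Δt/3) − A(Δt)) / (3 − 1)
= (3·(-3.77858) − (-3.83864)) / 2
= -7.49710 / 2 = -3.74855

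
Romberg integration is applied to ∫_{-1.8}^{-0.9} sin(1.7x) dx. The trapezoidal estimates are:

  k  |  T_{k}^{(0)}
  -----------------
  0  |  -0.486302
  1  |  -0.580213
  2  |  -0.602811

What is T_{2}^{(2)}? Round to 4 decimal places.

-0.6103

Richardson extrapolation on the trapezoidal column (denominator 4−1=3):
T_{1}^{(1)} = (4·(-0.580213) − (-0.486302)) / 3 = -0.611517
T_{2}^{(1)} = (4·(-0.602811) − (-0.580213)) / 3 = -0.610344
T_{2}^{(2)} = (16·(-0.610344) − (-0.611517)) / 15 = -0.610266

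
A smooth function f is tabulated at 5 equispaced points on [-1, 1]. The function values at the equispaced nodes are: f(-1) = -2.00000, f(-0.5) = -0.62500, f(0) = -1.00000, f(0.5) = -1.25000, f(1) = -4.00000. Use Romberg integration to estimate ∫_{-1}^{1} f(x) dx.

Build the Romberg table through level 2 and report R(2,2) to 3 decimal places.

-2.533

R(0,0) (trapezoid, 1 panel, h=2.0000): -6.00000
R(1,0) (trapezoid, 2 panels, h=1.0000): -4.00000
R(2,0) (trapezoid, 4 panels, h=0.5000): -2.93750
R(1,1) = -4.00000 + (-4.00000 − (-6.00000))/3 = -3.33333
R(2,1) = -2.93750 + (-2.93750 − (-4.00000))/3 = -2.58333
R(2,2) = -2.58333 + (-2.58333 − (-3.33333))/15 = -2.53333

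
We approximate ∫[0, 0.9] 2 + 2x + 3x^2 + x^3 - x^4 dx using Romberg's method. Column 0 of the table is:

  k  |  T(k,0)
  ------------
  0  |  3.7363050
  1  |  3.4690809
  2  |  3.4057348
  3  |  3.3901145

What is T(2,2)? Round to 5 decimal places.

T(1,1) = 3.4690809 + (3.4690809 − 3.7363050)/3 = 3.3800062
T(2,1) = 3.4057348 + (3.4057348 − 3.4690809)/3 = 3.3846194
T(2,2) = (16·3.3846194 − 3.3800062) / 15 = 3.3849269

3.38493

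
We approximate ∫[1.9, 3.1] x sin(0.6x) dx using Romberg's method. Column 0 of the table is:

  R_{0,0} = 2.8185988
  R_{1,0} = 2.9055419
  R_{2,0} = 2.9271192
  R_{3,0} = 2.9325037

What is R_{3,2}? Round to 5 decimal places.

Richardson extrapolation on the trapezoidal column (denominator 4−1=3):
R_{2,1} = 2.9271192 + (2.9271192 − 2.9055419)/3 = 2.9343116
R_{3,1} = (4·2.9325037 − 2.9271192) / 3 = 2.9342985
R_{3,2} = (16·2.9342985 − 2.9343116) / 15 = 2.9342976

2.93430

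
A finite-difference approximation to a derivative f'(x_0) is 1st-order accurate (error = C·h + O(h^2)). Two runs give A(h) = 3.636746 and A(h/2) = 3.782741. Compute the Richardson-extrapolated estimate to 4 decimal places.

3.9287

The leading error scales as h; refining by a factor of 2 reduces it by 2^1 = 2.
Extrapolated value = (2·A(h/2) − A(h)) / (2 − 1)
= (2·3.782741 − 3.636746) / 1
= 3.928736 / 1 = 3.928736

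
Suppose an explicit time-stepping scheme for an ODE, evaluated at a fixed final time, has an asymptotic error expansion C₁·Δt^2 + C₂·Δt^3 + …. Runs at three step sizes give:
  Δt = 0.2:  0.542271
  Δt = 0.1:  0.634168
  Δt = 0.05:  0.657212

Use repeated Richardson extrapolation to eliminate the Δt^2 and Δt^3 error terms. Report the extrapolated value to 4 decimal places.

0.6649

First eliminate the Δt^2 term (factor 2^2 = 4):
  B₁ = (4·0.634168 − 0.542271)/3 = 0.664800
  B₂ = (4·0.657212 − 0.634168)/3 = 0.664893
Then eliminate the Δt^3 term (factor 2^3 = 8):
  (8·0.664893 − 0.664800)/7 = 0.664906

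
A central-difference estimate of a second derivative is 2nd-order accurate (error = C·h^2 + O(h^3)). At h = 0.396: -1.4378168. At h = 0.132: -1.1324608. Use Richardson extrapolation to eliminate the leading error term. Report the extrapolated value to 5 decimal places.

Extrapolated value = (9·A(h/3) − A(h)) / (9 − 1)
= (9·(-1.1324608) − (-1.4378168)) / 8
= -8.7543304 / 8 = -1.0942913

-1.09429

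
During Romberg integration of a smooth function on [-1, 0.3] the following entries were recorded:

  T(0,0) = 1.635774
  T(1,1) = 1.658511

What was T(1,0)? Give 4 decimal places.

1.6528

From T(1,1) = (4·T(1,0) − T(0,0))/3, solve for T(1,0):
4·T(1,0) = 3·1.658511 + 1.635774 = 6.611307
T(1,0) = 1.652827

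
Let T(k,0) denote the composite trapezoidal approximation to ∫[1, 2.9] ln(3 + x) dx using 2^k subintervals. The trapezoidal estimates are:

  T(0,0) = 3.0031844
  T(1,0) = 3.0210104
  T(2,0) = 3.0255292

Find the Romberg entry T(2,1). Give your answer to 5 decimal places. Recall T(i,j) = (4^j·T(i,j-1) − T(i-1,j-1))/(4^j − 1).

T(2,1) = (4·3.0255292 − 3.0210104) / 3 = 3.0270355

3.02704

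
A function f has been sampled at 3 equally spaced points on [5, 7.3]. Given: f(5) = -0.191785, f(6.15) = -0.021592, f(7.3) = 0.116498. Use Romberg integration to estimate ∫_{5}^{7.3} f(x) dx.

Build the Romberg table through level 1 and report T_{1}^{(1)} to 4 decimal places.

-0.0620

T_{0}^{(0)} (trapezoid, 1 panel, h=2.3000): -0.086580
T_{1}^{(0)} (trapezoid, 2 panels, h=1.1500): -0.068121
T_{1}^{(1)} = -0.068121 + (-0.068121 − (-0.086580))/3 = -0.061968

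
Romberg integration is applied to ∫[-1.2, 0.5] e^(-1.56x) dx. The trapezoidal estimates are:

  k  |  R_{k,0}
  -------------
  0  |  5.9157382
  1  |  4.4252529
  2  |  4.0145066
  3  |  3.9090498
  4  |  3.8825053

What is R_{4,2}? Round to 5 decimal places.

R_{3,1} = (4·3.9090498 − 4.0145066) / 3 = 3.8738975
R_{4,1} = 3.8825053 + (3.8825053 − 3.9090498)/3 = 3.8736571
R_{4,2} = 3.8736571 + (3.8736571 − 3.8738975)/15 = 3.8736411

3.87364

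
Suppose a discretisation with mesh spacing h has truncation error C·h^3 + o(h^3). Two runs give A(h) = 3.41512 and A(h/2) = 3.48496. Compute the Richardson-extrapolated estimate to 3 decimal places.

3.495

Extrapolated value = (8·A(h/2) − A(h)) / (8 − 1)
= (8·3.48496 − 3.41512) / 7
= 24.46456 / 7 = 3.49494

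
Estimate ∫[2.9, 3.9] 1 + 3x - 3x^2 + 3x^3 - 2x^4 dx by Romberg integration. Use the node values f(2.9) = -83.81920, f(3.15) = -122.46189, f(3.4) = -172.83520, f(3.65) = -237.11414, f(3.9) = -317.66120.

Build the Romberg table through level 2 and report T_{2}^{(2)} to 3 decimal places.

-182.120

T_{0}^{(0)} (trapezoid, 1 panel, h=1.0000): -200.74020
T_{1}^{(0)} (trapezoid, 2 panels, h=0.5000): -186.78770
T_{2}^{(0)} (trapezoid, 4 panels, h=0.2500): -183.28786
T_{1}^{(1)} = -186.78770 + (-186.78770 − (-200.74020))/3 = -182.13687
T_{2}^{(1)} = -183.28786 + (-183.28786 − (-186.78770))/3 = -182.12125
T_{2}^{(2)} = -182.12125 + (-182.12125 − (-182.13687))/15 = -182.12021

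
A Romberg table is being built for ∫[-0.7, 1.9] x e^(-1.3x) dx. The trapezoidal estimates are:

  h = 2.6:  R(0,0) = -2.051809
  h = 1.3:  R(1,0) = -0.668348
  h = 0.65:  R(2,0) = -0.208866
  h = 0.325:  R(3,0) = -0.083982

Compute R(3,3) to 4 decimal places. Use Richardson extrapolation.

Richardson extrapolation on the trapezoidal column (denominator 4−1=3):
R(1,1) = (4·(-0.668348) − (-2.051809)) / 3 = -0.207194
R(2,1) = -0.208866 + (-0.208866 − (-0.668348))/3 = -0.055705
R(3,1) = (4·(-0.083982) − (-0.208866)) / 3 = -0.042354
R(2,2) = (16·(-0.055705) − (-0.207194)) / 15 = -0.045606
R(3,2) = (16·(-0.042354) − (-0.055705)) / 15 = -0.041464
R(3,3) = (64·(-0.041464) − (-0.045606)) / 63 = -0.041398

-0.0414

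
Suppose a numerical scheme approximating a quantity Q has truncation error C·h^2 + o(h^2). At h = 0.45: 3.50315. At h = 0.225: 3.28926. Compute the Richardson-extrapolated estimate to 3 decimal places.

3.218

The leading error scales as h^2; refining by a factor of 2 reduces it by 2^2 = 4.
Extrapolated value = (4·A(h/2) − A(h)) / (4 − 1)
= (4·3.28926 − 3.50315) / 3
= 9.65389 / 3 = 3.21796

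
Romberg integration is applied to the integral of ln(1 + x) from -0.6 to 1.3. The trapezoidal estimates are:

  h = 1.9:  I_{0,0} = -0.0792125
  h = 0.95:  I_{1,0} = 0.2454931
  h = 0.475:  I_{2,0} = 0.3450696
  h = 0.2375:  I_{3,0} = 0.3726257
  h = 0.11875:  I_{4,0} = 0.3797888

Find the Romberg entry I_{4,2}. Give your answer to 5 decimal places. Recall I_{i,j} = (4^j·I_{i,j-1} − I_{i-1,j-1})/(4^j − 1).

Richardson extrapolation on the trapezoidal column (denominator 4−1=3):
I_{3,1} = (4·0.3726257 − 0.3450696) / 3 = 0.3818111
I_{4,1} = 0.3797888 + (0.3797888 − 0.3726257)/3 = 0.3821765
I_{4,2} = 0.3821765 + (0.3821765 − 0.3818111)/15 = 0.3822009

0.38220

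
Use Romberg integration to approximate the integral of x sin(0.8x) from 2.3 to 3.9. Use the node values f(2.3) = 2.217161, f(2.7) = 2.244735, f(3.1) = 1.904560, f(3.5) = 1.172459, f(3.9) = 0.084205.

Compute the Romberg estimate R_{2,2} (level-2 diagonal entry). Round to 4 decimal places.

2.6367

R_{0,0} (trapezoid, 1 panel, h=1.6000): 1.841093
R_{1,0} (trapezoid, 2 panels, h=0.8000): 2.444194
R_{2,0} (trapezoid, 4 panels, h=0.4000): 2.588975
R_{1,1} = 2.444194 + (2.444194 − 1.841093)/3 = 2.645228
R_{2,1} = 2.588975 + (2.588975 − 2.444194)/3 = 2.637235
R_{2,2} = 2.637235 + (2.637235 − 2.645228)/15 = 2.636702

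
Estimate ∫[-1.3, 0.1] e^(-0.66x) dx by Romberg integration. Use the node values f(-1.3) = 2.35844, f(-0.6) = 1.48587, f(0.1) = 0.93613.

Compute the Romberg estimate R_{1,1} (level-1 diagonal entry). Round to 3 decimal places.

2.156

R_{0,0} (trapezoid, 1 panel, h=1.4000): 2.30620
R_{1,0} (trapezoid, 2 panels, h=0.7000): 2.19321
R_{1,1} = 2.19321 + (2.19321 − 2.30620)/3 = 2.15555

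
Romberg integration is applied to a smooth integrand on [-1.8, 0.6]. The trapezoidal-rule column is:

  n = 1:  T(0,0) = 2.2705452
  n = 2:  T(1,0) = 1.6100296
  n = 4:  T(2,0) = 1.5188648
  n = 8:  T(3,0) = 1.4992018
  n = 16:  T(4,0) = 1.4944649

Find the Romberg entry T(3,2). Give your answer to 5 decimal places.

1.49293

Richardson extrapolation on the trapezoidal column (denominator 4−1=3):
T(2,1) = 1.5188648 + (1.5188648 − 1.6100296)/3 = 1.4884765
T(3,1) = 1.4992018 + (1.4992018 − 1.5188648)/3 = 1.4926475
T(3,2) = 1.4926475 + (1.4926475 − 1.4884765)/15 = 1.4929256
(Column j=1 coincides with Simpson's rule on the same nodes.)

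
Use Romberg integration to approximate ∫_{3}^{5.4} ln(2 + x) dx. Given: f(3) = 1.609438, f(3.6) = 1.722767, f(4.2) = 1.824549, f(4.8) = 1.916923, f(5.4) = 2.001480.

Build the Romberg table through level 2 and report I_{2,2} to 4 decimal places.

I_{0,0} (trapezoid, 1 panel, h=2.4000): 4.333102
I_{1,0} (trapezoid, 2 panels, h=1.2000): 4.356010
I_{2,0} (trapezoid, 4 panels, h=0.6000): 4.361819
I_{1,1} = 4.356010 + (4.356010 − 4.333102)/3 = 4.363646
I_{2,1} = 4.361819 + (4.361819 − 4.356010)/3 = 4.363755
I_{2,2} = 4.363755 + (4.363755 − 4.363646)/15 = 4.363762

4.3638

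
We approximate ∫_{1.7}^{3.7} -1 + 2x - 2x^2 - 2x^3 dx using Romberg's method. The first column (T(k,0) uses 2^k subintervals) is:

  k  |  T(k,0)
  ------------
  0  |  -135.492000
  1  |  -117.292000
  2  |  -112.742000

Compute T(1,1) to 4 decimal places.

-111.2253

T(1,1) = (4·(-117.292000) − (-135.492000)) / 3 = -111.225333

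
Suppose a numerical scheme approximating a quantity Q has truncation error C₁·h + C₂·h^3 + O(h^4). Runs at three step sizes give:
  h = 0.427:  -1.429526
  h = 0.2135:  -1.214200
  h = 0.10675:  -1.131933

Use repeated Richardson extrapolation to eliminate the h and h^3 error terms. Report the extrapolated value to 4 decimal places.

First eliminate the h term (factor 2^1 = 2):
  B₁ = (2·(-1.214200) − (-1.429526))/1 = -0.998874
  B₂ = (2·(-1.131933) − (-1.214200))/1 = -1.049666
Then eliminate the h^3 term (factor 2^3 = 8):
  (8·(-1.049666) − (-0.998874))/7 = -1.056922

-1.0569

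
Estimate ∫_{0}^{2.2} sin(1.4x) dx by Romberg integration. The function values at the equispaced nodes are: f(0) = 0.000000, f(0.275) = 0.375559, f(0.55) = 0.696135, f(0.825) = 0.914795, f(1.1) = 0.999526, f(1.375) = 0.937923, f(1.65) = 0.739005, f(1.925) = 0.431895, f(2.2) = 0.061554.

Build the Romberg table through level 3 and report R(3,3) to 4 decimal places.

R(0,0) (trapezoid, 1 panel, h=2.2000): 0.067709
R(1,0) (trapezoid, 2 panels, h=1.1000): 1.133333
R(2,0) (trapezoid, 4 panels, h=0.5500): 1.355994
R(3,0) (trapezoid, 8 panels, h=0.2750): 1.409544
R(1,1) = 1.133333 + (1.133333 − 0.067709)/3 = 1.488541
R(2,1) = 1.355994 + (1.355994 − 1.133333)/3 = 1.430214
R(3,1) = 1.409544 + (1.409544 − 1.355994)/3 = 1.427394
R(2,2) = 1.430214 + (1.430214 − 1.488541)/15 = 1.426326
R(3,2) = 1.427394 + (1.427394 − 1.430214)/15 = 1.427206
R(3,3) = 1.427206 + (1.427206 − 1.426326)/63 = 1.427220

1.4272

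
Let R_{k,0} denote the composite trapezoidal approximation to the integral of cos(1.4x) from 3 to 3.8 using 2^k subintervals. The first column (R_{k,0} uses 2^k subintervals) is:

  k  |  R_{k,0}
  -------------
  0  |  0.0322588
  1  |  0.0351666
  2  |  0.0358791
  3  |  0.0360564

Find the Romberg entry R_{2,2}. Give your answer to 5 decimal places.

0.03612

Richardson extrapolation on the trapezoidal column (denominator 4−1=3):
R_{1,1} = (4·0.0351666 − 0.0322588) / 3 = 0.0361359
R_{2,1} = (4·0.0358791 − 0.0351666) / 3 = 0.0361166
R_{2,2} = (16·0.0361166 − 0.0361359) / 15 = 0.0361153
(Column j=1 coincides with Simpson's rule on the same nodes.)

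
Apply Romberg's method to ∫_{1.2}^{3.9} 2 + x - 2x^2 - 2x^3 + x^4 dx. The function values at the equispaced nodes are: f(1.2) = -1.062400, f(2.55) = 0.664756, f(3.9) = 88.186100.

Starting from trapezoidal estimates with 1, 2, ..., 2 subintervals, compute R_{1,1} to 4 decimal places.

R_{0,0} (trapezoid, 1 panel, h=2.7000): 117.616995
R_{1,0} (trapezoid, 2 panels, h=1.3500): 59.705918
R_{1,1} = 59.705918 + (59.705918 − 117.616995)/3 = 40.402226

40.4022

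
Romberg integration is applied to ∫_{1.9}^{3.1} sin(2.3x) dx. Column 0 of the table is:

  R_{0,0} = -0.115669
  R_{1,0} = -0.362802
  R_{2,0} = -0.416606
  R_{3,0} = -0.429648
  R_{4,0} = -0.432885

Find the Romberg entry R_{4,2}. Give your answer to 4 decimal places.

Richardson extrapolation on the trapezoidal column (denominator 4−1=3):
R_{3,1} = -0.429648 + (-0.429648 − (-0.416606))/3 = -0.433995
R_{4,1} = -0.432885 + (-0.432885 − (-0.429648))/3 = -0.433964
R_{4,2} = -0.433964 + (-0.433964 − (-0.433995))/15 = -0.433962

-0.4340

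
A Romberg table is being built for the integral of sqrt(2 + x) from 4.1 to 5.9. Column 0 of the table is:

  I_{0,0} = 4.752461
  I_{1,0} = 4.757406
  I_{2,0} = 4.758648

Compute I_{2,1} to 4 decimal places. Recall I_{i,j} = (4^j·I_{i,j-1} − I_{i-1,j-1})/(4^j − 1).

Richardson extrapolation on the trapezoidal column (denominator 4−1=3):
I_{2,1} = (4·4.758648 − 4.757406) / 3 = 4.759062
(Column j=1 coincides with Simpson's rule on the same nodes.)

4.7591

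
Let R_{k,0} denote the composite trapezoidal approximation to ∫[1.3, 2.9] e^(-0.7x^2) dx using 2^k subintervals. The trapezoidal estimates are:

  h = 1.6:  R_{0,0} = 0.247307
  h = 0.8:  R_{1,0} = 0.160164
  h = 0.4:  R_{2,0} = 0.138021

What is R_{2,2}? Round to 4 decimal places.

0.1306

R_{1,1} = 0.160164 + (0.160164 − 0.247307)/3 = 0.131116
R_{2,1} = 0.138021 + (0.138021 − 0.160164)/3 = 0.130640
R_{2,2} = 0.130640 + (0.130640 − 0.131116)/15 = 0.130608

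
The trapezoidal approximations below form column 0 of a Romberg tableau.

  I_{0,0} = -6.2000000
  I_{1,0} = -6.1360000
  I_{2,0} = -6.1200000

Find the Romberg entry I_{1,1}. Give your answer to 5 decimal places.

I_{1,1} = -6.1360000 + (-6.1360000 − (-6.2000000))/3 = -6.1146667

-6.11467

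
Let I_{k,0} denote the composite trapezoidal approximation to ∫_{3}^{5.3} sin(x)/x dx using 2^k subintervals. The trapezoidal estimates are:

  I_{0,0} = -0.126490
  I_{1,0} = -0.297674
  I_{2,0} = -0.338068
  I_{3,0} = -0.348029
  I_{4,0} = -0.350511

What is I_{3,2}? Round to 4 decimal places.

Richardson extrapolation on the trapezoidal column (denominator 4−1=3):
I_{2,1} = (4·(-0.338068) − (-0.297674)) / 3 = -0.351533
I_{3,1} = -0.348029 + (-0.348029 − (-0.338068))/3 = -0.351349
I_{3,2} = -0.351349 + (-0.351349 − (-0.351533))/15 = -0.351337

-0.3513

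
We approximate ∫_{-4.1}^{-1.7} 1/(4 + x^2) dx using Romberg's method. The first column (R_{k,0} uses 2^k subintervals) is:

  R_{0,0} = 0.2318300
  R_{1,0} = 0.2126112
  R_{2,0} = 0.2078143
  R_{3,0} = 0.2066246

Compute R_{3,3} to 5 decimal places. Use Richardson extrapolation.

R_{1,1} = (4·0.2126112 − 0.2318300) / 3 = 0.2062049
R_{2,1} = 0.2078143 + (0.2078143 − 0.2126112)/3 = 0.2062153
R_{3,1} = 0.2066246 + (0.2066246 − 0.2078143)/3 = 0.2062280
R_{2,2} = (16·0.2062153 − 0.2062049) / 15 = 0.2062160
R_{3,2} = (16·0.2062280 − 0.2062153) / 15 = 0.2062288
R_{3,3} = 0.2062288 + (0.2062288 − 0.2062160)/63 = 0.2062290

0.20623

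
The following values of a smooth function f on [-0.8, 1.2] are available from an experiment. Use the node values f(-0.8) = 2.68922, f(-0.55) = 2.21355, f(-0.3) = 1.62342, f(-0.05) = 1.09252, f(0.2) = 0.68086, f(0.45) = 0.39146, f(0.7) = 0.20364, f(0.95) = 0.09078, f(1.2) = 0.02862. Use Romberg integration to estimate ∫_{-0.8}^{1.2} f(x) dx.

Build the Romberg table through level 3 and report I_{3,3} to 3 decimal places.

1.908

I_{0,0} (trapezoid, 1 panel, h=2.0000): 2.71784
I_{1,0} (trapezoid, 2 panels, h=1.0000): 2.03978
I_{2,0} (trapezoid, 4 panels, h=0.5000): 1.93342
I_{3,0} (trapezoid, 8 panels, h=0.2500): 1.91379
I_{1,1} = 2.03978 + (2.03978 − 2.71784)/3 = 1.81376
I_{2,1} = 1.93342 + (1.93342 − 2.03978)/3 = 1.89797
I_{3,1} = 1.91379 + (1.91379 − 1.93342)/3 = 1.90725
I_{2,2} = 1.89797 + (1.89797 − 1.81376)/15 = 1.90358
I_{3,2} = 1.90725 + (1.90725 − 1.89797)/15 = 1.90787
I_{3,3} = 1.90787 + (1.90787 − 1.90358)/63 = 1.90794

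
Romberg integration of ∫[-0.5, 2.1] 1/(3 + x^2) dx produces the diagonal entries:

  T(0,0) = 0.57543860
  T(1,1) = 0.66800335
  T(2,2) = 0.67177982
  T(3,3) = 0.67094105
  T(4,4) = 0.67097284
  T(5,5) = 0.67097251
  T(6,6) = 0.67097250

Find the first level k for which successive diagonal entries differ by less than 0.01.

|T(1,1) − T(0,0)| = 0.09256475 ≥ 0.01
|T(2,2) − T(1,1)| = 0.00377647 < 0.01

k = 2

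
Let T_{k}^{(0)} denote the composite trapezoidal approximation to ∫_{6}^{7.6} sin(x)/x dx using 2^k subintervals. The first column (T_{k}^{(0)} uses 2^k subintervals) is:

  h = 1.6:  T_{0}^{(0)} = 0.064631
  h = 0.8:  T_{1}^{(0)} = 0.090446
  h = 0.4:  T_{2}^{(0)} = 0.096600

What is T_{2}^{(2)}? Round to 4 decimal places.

T_{1}^{(1)} = (4·0.090446 − 0.064631) / 3 = 0.099051
T_{2}^{(1)} = 0.096600 + (0.096600 − 0.090446)/3 = 0.098651
T_{2}^{(2)} = (16·0.098651 − 0.099051) / 15 = 0.098624

0.0986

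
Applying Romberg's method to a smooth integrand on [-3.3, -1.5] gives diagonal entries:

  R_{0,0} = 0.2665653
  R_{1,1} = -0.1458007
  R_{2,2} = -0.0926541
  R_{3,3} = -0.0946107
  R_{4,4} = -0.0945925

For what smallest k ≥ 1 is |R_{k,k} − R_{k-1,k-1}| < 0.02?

|R_{1,1} − R_{0,0}| = 0.4123660 ≥ 0.02
|R_{2,2} − R_{1,1}| = 0.0531466 ≥ 0.02
|R_{3,3} − R_{2,2}| = 0.0019566 < 0.02

k = 3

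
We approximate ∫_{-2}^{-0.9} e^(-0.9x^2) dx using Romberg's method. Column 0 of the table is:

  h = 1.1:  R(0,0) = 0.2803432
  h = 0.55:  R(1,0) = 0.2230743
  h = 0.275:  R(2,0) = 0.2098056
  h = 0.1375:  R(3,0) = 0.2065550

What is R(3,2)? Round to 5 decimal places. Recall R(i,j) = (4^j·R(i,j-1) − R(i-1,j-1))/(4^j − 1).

Richardson extrapolation on the trapezoidal column (denominator 4−1=3):
R(2,1) = 0.2098056 + (0.2098056 − 0.2230743)/3 = 0.2053827
R(3,1) = 0.2065550 + (0.2065550 − 0.2098056)/3 = 0.2054715
R(3,2) = (16·0.2054715 − 0.2053827) / 15 = 0.2054774

0.20548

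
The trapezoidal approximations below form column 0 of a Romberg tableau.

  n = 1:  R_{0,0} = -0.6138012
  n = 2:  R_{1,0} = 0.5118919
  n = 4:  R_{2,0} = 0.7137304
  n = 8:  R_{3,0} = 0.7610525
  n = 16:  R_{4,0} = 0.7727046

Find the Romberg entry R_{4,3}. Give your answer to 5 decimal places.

R_{2,1} = 0.7137304 + (0.7137304 − 0.5118919)/3 = 0.7810099
R_{3,1} = 0.7610525 + (0.7610525 − 0.7137304)/3 = 0.7768265
R_{4,1} = (4·0.7727046 − 0.7610525) / 3 = 0.7765886
R_{3,2} = 0.7768265 + (0.7768265 − 0.7810099)/15 = 0.7765476
R_{4,2} = 0.7765886 + (0.7765886 − 0.7768265)/15 = 0.7765727
R_{4,3} = (64·0.7765727 − 0.7765476) / 63 = 0.7765731

0.77657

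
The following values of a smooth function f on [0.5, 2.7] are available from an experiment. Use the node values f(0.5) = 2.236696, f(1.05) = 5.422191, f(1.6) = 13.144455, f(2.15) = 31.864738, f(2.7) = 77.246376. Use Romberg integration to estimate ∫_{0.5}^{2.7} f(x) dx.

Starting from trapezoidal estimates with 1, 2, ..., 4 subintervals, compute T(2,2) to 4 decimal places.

T(0,0) (trapezoid, 1 panel, h=2.2000): 87.431379
T(1,0) (trapezoid, 2 panels, h=1.1000): 58.174590
T(2,0) (trapezoid, 4 panels, h=0.5500): 49.595106
T(1,1) = 58.174590 + (58.174590 − 87.431379)/3 = 48.422327
T(2,1) = 49.595106 + (49.595106 − 58.174590)/3 = 46.735278
T(2,2) = 46.735278 + (46.735278 − 48.422327)/15 = 46.622808

46.6228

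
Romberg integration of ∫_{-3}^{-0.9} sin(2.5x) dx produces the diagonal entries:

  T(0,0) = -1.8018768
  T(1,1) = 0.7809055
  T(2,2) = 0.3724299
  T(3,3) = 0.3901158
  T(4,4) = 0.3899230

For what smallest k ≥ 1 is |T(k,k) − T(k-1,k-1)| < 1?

k = 2

|T(1,1) − T(0,0)| = 2.5827823 ≥ 1
|T(2,2) − T(1,1)| = 0.4084756 < 1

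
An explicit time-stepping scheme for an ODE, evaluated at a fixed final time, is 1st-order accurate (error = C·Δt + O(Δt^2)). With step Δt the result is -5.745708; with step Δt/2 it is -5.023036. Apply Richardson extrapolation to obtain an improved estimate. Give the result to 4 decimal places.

The leading error scales as Δt; refining by a factor of 2 reduces it by 2^1 = 2.
Extrapolated value = (2·A(Δt/2) − A(Δt)) / (2 − 1)
= (2·(-5.023036) − (-5.745708)) / 1
= -4.300364 / 1 = -4.300364

-4.3004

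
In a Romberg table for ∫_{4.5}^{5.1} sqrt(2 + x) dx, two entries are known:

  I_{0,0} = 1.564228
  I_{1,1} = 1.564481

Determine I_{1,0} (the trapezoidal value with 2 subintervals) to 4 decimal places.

1.5644

From I_{1,1} = (4·I_{1,0} − I_{0,0})/3, solve for I_{1,0}:
4·I_{1,0} = 3·1.564481 + 1.564228 = 6.257671
I_{1,0} = 1.564418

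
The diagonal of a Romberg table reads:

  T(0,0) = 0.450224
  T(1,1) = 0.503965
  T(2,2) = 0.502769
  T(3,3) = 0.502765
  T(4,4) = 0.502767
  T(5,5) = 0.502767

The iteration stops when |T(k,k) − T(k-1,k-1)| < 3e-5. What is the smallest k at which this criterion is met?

k = 3

|T(1,1) − T(0,0)| = 0.053741 ≥ 3e-5
|T(2,2) − T(1,1)| = 0.001196 ≥ 3e-5
|T(3,3) − T(2,2)| = 0.000004 < 3e-5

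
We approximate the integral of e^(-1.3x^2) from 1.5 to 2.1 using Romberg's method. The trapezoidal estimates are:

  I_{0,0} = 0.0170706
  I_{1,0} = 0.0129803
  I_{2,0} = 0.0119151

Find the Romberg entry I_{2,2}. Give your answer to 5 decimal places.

I_{1,1} = 0.0129803 + (0.0129803 − 0.0170706)/3 = 0.0116169
I_{2,1} = (4·0.0119151 − 0.0129803) / 3 = 0.0115600
I_{2,2} = (16·0.0115600 − 0.0116169) / 15 = 0.0115562

0.01156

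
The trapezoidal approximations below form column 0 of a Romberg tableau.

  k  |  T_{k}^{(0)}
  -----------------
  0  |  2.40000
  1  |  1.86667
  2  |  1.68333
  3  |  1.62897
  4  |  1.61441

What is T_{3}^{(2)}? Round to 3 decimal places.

1.610

Richardson extrapolation on the trapezoidal column (denominator 4−1=3):
T_{2}^{(1)} = (4·1.68333 − 1.86667) / 3 = 1.62222
T_{3}^{(1)} = 1.62897 + (1.62897 − 1.68333)/3 = 1.61085
T_{3}^{(2)} = 1.61085 + (1.61085 − 1.62222)/15 = 1.61009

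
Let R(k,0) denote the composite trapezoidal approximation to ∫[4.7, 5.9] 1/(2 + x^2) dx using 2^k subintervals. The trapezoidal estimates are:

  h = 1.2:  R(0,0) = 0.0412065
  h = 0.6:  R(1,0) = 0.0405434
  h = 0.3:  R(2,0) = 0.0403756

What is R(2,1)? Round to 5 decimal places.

0.04032

Richardson extrapolation on the trapezoidal column (denominator 4−1=3):
R(2,1) = 0.0403756 + (0.0403756 − 0.0405434)/3 = 0.0403197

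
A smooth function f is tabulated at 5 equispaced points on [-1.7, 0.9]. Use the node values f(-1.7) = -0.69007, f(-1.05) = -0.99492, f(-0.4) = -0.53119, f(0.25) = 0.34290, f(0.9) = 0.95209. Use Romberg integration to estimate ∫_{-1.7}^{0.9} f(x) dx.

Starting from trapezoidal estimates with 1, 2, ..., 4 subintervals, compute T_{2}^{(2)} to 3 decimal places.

T_{0}^{(0)} (trapezoid, 1 panel, h=2.6000): 0.34063
T_{1}^{(0)} (trapezoid, 2 panels, h=1.3000): -0.52023
T_{2}^{(0)} (trapezoid, 4 panels, h=0.6500): -0.68393
T_{1}^{(1)} = -0.52023 + (-0.52023 − 0.34063)/3 = -0.80718
T_{2}^{(1)} = -0.68393 + (-0.68393 − (-0.52023))/3 = -0.73850
T_{2}^{(2)} = -0.73850 + (-0.73850 − (-0.80718))/15 = -0.73392

-0.734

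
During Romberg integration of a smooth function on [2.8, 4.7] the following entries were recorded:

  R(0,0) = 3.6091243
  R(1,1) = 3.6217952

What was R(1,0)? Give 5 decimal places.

3.61863

From R(1,1) = (4·R(1,0) − R(0,0))/3, solve for R(1,0):
4·R(1,0) = 3·3.6217952 + 3.6091243 = 14.4745099
R(1,0) = 3.6186275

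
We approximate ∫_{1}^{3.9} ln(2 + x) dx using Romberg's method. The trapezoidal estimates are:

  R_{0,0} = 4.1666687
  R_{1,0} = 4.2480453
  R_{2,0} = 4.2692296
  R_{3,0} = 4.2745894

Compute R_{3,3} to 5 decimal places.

Richardson extrapolation on the trapezoidal column (denominator 4−1=3):
R_{1,1} = 4.2480453 + (4.2480453 − 4.1666687)/3 = 4.2751708
R_{2,1} = 4.2692296 + (4.2692296 − 4.2480453)/3 = 4.2762910
R_{3,1} = 4.2745894 + (4.2745894 − 4.2692296)/3 = 4.2763760
R_{2,2} = (16·4.2762910 − 4.2751708) / 15 = 4.2763657
R_{3,2} = (16·4.2763760 − 4.2762910) / 15 = 4.2763817
R_{3,3} = (64·4.2763817 − 4.2763657) / 63 = 4.2763820

4.27638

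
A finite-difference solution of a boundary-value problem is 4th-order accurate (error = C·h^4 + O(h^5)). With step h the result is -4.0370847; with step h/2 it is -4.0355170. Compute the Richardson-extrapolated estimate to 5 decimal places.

Extrapolated value = (16·A(h/2) − A(h)) / (16 − 1)
= (16·(-4.0355170) − (-4.0370847)) / 15
= -60.5311873 / 15 = -4.0354125

-4.03541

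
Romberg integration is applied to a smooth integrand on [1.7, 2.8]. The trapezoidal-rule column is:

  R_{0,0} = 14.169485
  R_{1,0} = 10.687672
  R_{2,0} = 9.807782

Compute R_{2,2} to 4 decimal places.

Richardson extrapolation on the trapezoidal column (denominator 4−1=3):
R_{1,1} = (4·10.687672 − 14.169485) / 3 = 9.527068
R_{2,1} = 9.807782 + (9.807782 − 10.687672)/3 = 9.514485
R_{2,2} = (16·9.514485 − 9.527068) / 15 = 9.513646

9.5136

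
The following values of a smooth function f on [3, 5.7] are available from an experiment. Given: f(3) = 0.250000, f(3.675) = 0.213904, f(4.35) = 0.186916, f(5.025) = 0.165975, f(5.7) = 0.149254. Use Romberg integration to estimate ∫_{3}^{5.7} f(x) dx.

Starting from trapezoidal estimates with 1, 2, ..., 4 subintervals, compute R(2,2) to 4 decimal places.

0.5158

R(0,0) (trapezoid, 1 panel, h=2.7000): 0.538993
R(1,0) (trapezoid, 2 panels, h=1.3500): 0.521833
R(2,0) (trapezoid, 4 panels, h=0.6750): 0.517335
R(1,1) = 0.521833 + (0.521833 − 0.538993)/3 = 0.516113
R(2,1) = 0.517335 + (0.517335 − 0.521833)/3 = 0.515836
R(2,2) = 0.515836 + (0.515836 − 0.516113)/15 = 0.515818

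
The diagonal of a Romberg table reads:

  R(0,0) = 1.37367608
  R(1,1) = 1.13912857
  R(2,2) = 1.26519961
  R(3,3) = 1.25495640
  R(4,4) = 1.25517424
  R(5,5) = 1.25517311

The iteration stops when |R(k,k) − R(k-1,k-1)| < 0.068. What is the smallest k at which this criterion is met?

k = 3

|R(1,1) − R(0,0)| = 0.23454751 ≥ 0.068
|R(2,2) − R(1,1)| = 0.12607104 ≥ 0.068
|R(3,3) − R(2,2)| = 0.01024321 < 0.068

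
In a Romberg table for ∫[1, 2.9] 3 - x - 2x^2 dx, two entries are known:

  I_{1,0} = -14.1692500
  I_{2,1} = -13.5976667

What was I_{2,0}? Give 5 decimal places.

-13.74056

From I_{2,1} = (4·I_{2,0} − I_{1,0})/3, solve for I_{2,0}:
4·I_{2,0} = 3·(-13.5976667) + (-14.1692500) = -54.9622501
I_{2,0} = -13.7405625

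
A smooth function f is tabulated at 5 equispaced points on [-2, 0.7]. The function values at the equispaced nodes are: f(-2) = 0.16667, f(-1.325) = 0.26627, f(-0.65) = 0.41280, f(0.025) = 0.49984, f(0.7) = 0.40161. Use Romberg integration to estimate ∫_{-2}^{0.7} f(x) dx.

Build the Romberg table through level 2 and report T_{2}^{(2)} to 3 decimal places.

T_{0}^{(0)} (trapezoid, 1 panel, h=2.7000): 0.76718
T_{1}^{(0)} (trapezoid, 2 panels, h=1.3500): 0.94087
T_{2}^{(0)} (trapezoid, 4 panels, h=0.6750): 0.98756
T_{1}^{(1)} = 0.94087 + (0.94087 − 0.76718)/3 = 0.99877
T_{2}^{(1)} = 0.98756 + (0.98756 − 0.94087)/3 = 1.00312
T_{2}^{(2)} = 1.00312 + (1.00312 − 0.99877)/15 = 1.00341

1.003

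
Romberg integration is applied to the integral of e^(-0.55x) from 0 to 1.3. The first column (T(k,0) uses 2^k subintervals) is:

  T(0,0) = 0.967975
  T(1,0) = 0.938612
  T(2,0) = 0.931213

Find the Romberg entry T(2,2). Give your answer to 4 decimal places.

Richardson extrapolation on the trapezoidal column (denominator 4−1=3):
T(1,1) = 0.938612 + (0.938612 − 0.967975)/3 = 0.928824
T(2,1) = 0.931213 + (0.931213 − 0.938612)/3 = 0.928747
T(2,2) = (16·0.928747 − 0.928824) / 15 = 0.928742
(Column j=1 coincides with Simpson's rule on the same nodes.)

0.9287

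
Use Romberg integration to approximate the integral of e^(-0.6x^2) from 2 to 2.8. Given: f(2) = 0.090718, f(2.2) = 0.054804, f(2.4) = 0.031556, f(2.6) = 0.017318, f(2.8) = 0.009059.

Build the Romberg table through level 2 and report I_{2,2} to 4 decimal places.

0.0301

I_{0,0} (trapezoid, 1 panel, h=0.8000): 0.039911
I_{1,0} (trapezoid, 2 panels, h=0.4000): 0.032578
I_{2,0} (trapezoid, 4 panels, h=0.2000): 0.030713
I_{1,1} = 0.032578 + (0.032578 − 0.039911)/3 = 0.030134
I_{2,1} = 0.030713 + (0.030713 − 0.032578)/3 = 0.030091
I_{2,2} = 0.030091 + (0.030091 − 0.030134)/15 = 0.030088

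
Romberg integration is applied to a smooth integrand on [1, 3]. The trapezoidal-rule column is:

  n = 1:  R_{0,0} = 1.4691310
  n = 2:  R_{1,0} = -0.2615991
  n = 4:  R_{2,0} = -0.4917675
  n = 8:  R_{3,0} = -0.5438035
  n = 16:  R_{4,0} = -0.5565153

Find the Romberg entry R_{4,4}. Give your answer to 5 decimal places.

Richardson extrapolation on the trapezoidal column (denominator 4−1=3):
R_{1,1} = -0.2615991 + (-0.2615991 − 1.4691310)/3 = -0.8385091
R_{2,1} = (4·(-0.4917675) − (-0.2615991)) / 3 = -0.5684903
R_{3,1} = (4·(-0.5438035) − (-0.4917675)) / 3 = -0.5611488
R_{4,1} = -0.5565153 + (-0.5565153 − (-0.5438035))/3 = -0.5607526
R_{2,2} = -0.5684903 + (-0.5684903 − (-0.8385091))/15 = -0.5504890
R_{3,2} = -0.5611488 + (-0.5611488 − (-0.5684903))/15 = -0.5606594
R_{4,2} = -0.5607526 + (-0.5607526 − (-0.5611488))/15 = -0.5607262
R_{3,3} = (64·(-0.5606594) − (-0.5504890)) / 63 = -0.5608208
R_{4,3} = -0.5607262 + (-0.5607262 − (-0.5606594))/63 = -0.5607273
R_{4,4} = -0.5607273 + (-0.5607273 − (-0.5608208))/255 = -0.5607269
(Column j=1 coincides with Simpson's rule on the same nodes.)

-0.56073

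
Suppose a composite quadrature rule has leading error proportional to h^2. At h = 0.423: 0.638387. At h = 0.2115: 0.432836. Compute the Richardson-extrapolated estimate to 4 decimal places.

0.3643

Extrapolated value = (4·A(h/2) − A(h)) / (4 − 1)
= (4·0.432836 − 0.638387) / 3
= 1.092957 / 3 = 0.364319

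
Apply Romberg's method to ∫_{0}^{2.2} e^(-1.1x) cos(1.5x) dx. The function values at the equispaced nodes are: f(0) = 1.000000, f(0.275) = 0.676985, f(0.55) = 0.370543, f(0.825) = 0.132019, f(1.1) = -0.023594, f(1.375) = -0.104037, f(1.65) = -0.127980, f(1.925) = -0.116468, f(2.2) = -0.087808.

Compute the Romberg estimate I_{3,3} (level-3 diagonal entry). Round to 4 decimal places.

I_{0,0} (trapezoid, 1 panel, h=2.2000): 1.003411
I_{1,0} (trapezoid, 2 panels, h=1.1000): 0.475752
I_{2,0} (trapezoid, 4 panels, h=0.5500): 0.371286
I_{3,0} (trapezoid, 8 panels, h=0.2750): 0.347480
I_{1,1} = 0.475752 + (0.475752 − 1.003411)/3 = 0.299866
I_{2,1} = 0.371286 + (0.371286 − 0.475752)/3 = 0.336464
I_{3,1} = 0.347480 + (0.347480 − 0.371286)/3 = 0.339545
I_{2,2} = 0.336464 + (0.336464 − 0.299866)/15 = 0.338904
I_{3,2} = 0.339545 + (0.339545 − 0.336464)/15 = 0.339750
I_{3,3} = 0.339750 + (0.339750 − 0.338904)/63 = 0.339763

0.3398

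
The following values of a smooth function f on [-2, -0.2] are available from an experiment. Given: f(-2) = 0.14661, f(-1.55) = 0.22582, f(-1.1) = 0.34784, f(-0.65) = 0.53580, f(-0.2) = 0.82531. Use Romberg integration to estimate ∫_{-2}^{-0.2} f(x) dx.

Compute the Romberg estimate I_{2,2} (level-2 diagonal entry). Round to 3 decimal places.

I_{0,0} (trapezoid, 1 panel, h=1.8000): 0.87473
I_{1,0} (trapezoid, 2 panels, h=0.9000): 0.75042
I_{2,0} (trapezoid, 4 panels, h=0.4500): 0.71794
I_{1,1} = 0.75042 + (0.75042 − 0.87473)/3 = 0.70898
I_{2,1} = 0.71794 + (0.71794 − 0.75042)/3 = 0.70711
I_{2,2} = 0.70711 + (0.70711 − 0.70898)/15 = 0.70699

0.707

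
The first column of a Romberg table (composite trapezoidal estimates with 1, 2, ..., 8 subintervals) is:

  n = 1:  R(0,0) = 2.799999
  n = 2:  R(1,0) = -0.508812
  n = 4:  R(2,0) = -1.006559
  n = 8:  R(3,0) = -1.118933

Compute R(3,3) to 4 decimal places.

Richardson extrapolation on the trapezoidal column (denominator 4−1=3):
R(1,1) = -0.508812 + (-0.508812 − 2.799999)/3 = -1.611749
R(2,1) = (4·(-1.006559) − (-0.508812)) / 3 = -1.172475
R(3,1) = -1.118933 + (-1.118933 − (-1.006559))/3 = -1.156391
R(2,2) = -1.172475 + (-1.172475 − (-1.611749))/15 = -1.143190
R(3,2) = (16·(-1.156391) − (-1.172475)) / 15 = -1.155319
R(3,3) = -1.155319 + (-1.155319 − (-1.143190))/63 = -1.155512
(Column j=1 coincides with Simpson's rule on the same nodes.)

-1.1555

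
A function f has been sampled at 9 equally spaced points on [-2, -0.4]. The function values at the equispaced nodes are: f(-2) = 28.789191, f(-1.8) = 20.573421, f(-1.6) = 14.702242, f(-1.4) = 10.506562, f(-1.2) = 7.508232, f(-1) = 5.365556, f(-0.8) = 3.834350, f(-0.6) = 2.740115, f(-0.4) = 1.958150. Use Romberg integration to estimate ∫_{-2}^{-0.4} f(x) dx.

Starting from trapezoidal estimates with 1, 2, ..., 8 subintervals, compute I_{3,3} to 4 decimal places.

I_{0,0} (trapezoid, 1 panel, h=1.6000): 24.597873
I_{1,0} (trapezoid, 2 panels, h=0.8000): 18.305522
I_{2,0} (trapezoid, 4 panels, h=0.4000): 16.567398
I_{3,0} (trapezoid, 8 panels, h=0.2000): 16.120830
I_{1,1} = 18.305522 + (18.305522 − 24.597873)/3 = 16.208072
I_{2,1} = 16.567398 + (16.567398 − 18.305522)/3 = 15.988023
I_{3,1} = 16.120830 + (16.120830 − 16.567398)/3 = 15.971974
I_{2,2} = 15.988023 + (15.988023 − 16.208072)/15 = 15.973353
I_{3,2} = 15.971974 + (15.971974 − 15.988023)/15 = 15.970904
I_{3,3} = 15.970904 + (15.970904 − 15.973353)/63 = 15.970865

15.9709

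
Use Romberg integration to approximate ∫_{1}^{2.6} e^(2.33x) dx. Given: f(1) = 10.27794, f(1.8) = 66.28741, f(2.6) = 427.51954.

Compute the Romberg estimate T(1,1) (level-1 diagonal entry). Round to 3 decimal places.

187.453

T(0,0) (trapezoid, 1 panel, h=1.6000): 350.23798
T(1,0) (trapezoid, 2 panels, h=0.8000): 228.14892
T(1,1) = 228.14892 + (228.14892 − 350.23798)/3 = 187.45257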